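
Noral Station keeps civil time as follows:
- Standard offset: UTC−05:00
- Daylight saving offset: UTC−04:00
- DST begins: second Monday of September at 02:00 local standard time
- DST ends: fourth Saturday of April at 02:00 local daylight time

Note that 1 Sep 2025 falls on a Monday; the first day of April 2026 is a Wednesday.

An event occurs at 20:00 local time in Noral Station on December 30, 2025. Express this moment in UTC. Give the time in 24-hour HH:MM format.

1 September 2025 is a Monday, so the first Monday is September 1 and the second is September 8.
1 April 2026 is a Wednesday, so the first Saturday is April 4 and the fourth is April 25.
December 30, 2025 lies within the daylight-saving period (8 September 2025 – 25 April 2026), so Noral Station is on daylight time, UTC−04:00.
20:00 local + 4h = 00:00 UTC (rolling into the next day, 31 December 2025).

00:00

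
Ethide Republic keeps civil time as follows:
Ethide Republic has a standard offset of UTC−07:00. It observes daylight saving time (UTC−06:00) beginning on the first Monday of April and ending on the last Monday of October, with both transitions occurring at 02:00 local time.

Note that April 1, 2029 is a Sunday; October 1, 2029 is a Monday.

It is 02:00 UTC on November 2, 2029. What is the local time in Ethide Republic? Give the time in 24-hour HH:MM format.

19:00

1 April 2029 is a Sunday, so the first Monday is April 2.
1 October 2029 is a Monday, so Mondays fall on 1, 8, 15, 22, 29; the last is October 29.
At the standard offset (UTC−07:00), 02:00 UTC − 7h = 19:00 Ethide Republic standard time (rolling into the previous day, 1 November 2029).
The standard-time date in Ethide Republic, November 1, 2029, is outside the daylight-saving period (2 April – 29 October), so Ethide Republic is on standard time, UTC−07:00.
02:00 UTC − 7h = 19:00 local (rolling into the previous day, 1 November 2029).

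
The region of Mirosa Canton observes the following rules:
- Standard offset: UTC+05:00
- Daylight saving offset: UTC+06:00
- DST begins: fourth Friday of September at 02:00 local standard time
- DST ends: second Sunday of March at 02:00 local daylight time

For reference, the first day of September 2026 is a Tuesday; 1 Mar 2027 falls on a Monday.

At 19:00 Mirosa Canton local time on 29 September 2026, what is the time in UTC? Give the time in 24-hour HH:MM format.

13:00

1 September 2026 is a Tuesday, so the first Friday is September 4 and the fourth is September 25.
1 March 2027 is a Monday, so the first Sunday is March 7 and the second is March 14.
29 September 2026 lies within the daylight-saving period (25 September 2026 – 14 March 2027), so Mirosa Canton is on daylight time, UTC+06:00.
19:00 local − 6h = 13:00 UTC.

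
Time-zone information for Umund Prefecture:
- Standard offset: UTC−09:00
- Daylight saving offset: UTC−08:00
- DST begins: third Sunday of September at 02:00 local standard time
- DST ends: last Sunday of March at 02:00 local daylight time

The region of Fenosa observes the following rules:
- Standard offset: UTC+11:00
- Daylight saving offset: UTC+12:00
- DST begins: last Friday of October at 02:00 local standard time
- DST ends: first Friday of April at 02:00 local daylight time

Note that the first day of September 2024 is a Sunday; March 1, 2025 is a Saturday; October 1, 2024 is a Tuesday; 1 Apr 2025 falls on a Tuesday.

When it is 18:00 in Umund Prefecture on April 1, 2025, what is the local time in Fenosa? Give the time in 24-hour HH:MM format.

1 September 2024 is a Sunday, so the first Sunday is September 1 and the third is September 15.
1 March 2025 is a Saturday, so Sundays fall on 2, 9, 16, 23, 30; the last is March 30.
Daylight saving runs 15 September 2024 – 30 March 2025; April 1, 2025 is outside that window, so Umund Prefecture is on standard time at UTC−09:00.
18:00 Umund Prefecture + 9h = 03:00 UTC (rolling into the next day, 2 April 2025).
1 October 2024 is a Tuesday, so Fridays fall on 4, 11, 18, 25; the last is October 25.
1 April 2025 is a Tuesday, so the first Friday is April 4.
At the standard offset (UTC+11:00), 03:00 UTC + 11h = 14:00 Fenosa standard time.
The standard-time date in Fenosa, April 2, 2025, falls between 25 October 2024 and 4 April 2025, so daylight saving is in effect and Fenosa is at UTC+12:00.
03:00 UTC + 12h = 15:00 Fenosa.

15:00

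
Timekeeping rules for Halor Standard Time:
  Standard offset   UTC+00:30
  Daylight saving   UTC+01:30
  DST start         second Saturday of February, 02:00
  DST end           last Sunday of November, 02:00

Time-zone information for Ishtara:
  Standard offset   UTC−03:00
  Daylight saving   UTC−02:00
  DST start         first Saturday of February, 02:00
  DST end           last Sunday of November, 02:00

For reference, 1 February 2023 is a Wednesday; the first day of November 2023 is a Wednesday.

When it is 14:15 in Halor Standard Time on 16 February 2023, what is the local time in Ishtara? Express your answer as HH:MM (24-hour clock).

1 February 2023 is a Wednesday, so the first Saturday is February 4 and the second is February 11.
1 November 2023 is a Wednesday, so Sundays fall on 5, 12, 19, 26; the last is November 26.
16 February 2023 lies within the daylight-saving period (11 February – 26 November), so Halor Standard Time is on daylight time, UTC+01:30.
14:15 Halor Standard Time − 1h30m = 12:45 UTC.
1 February 2023 is a Wednesday, so the first Saturday is February 4.
1 November 2023 is a Wednesday, so Sundays fall on 5, 12, 19, 26; the last is November 26.
At the standard offset (UTC−03:00), 12:45 UTC − 3h = 09:45 Ishtara standard time.
Daylight saving runs 4 February – 26 November; the standard-time date in Ishtara, 16 February 2023, is inside that window, so Ishtara is at UTC−02:00.
12:45 UTC − 2h = 10:45 Ishtara.

10:45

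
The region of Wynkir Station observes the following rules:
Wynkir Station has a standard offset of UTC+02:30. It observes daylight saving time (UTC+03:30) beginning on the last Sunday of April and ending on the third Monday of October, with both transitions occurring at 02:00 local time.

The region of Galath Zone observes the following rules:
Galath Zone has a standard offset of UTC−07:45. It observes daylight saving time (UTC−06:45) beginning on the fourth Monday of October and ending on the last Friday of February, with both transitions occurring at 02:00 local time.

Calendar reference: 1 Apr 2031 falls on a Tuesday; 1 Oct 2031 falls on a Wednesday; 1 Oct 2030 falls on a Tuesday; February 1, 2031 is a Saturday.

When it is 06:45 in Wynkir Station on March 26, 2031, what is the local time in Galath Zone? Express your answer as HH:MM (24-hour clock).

1 April 2031 is a Tuesday, so Sundays fall on 6, 13, 20, 27; the last is April 27.
1 October 2031 is a Wednesday, so the first Monday is October 6 and the third is October 20.
Daylight saving runs 27 April – 20 October; March 26, 2031 is outside that window, so Wynkir Station is on standard time at UTC+02:30.
06:45 Wynkir Station − 2h30m = 04:15 UTC.
1 October 2030 is a Tuesday, so the first Monday is October 7 and the fourth is October 28.
1 February 2031 is a Saturday, so Fridays fall on 7, 14, 21, 28; the last is February 28.
At the standard offset (UTC−07:45), 04:15 UTC − 7h45m = 20:30 Galath Zone standard time (rolling into the previous day, 25 March 2031).
The standard-time date in Galath Zone, March 25, 2031, is outside the daylight-saving period (28 October 2030 – 28 February 2031), so Galath Zone is on standard time, UTC−07:45.
04:15 UTC − 7h45m = 20:30 Galath Zone (rolling into the previous day, 25 March 2031).

20:30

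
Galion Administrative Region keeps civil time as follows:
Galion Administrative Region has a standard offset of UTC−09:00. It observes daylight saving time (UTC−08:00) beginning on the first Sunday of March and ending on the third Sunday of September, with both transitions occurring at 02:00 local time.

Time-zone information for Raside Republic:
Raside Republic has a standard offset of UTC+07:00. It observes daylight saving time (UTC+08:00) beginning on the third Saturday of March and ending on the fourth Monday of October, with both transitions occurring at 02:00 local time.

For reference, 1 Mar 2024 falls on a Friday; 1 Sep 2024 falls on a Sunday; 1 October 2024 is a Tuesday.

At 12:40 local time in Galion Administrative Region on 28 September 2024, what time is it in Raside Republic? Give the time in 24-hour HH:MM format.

05:40

1 March 2024 is a Friday, so the first Sunday is March 3.
1 September 2024 is a Sunday, so the first Sunday is September 1 and the third is September 15.
28 September 2024 does not fall between 3 March and 15 September, so daylight saving is not in effect and Galion Administrative Region is at UTC−09:00.
12:40 Galion Administrative Region + 9h = 21:40 UTC.
1 March 2024 is a Friday, so the first Saturday is March 2 and the third is March 16.
1 October 2024 is a Tuesday, so the first Monday is October 7 and the fourth is October 28.
At the standard offset (UTC+07:00), 21:40 UTC + 7h = 04:40 Raside Republic standard time (rolling into the next day, 29 September 2024).
The standard-time date in Raside Republic, 29 September 2024, falls between 16 March and 28 October, so daylight saving is in effect and Raside Republic is at UTC+08:00.
21:40 UTC + 8h = 05:40 Raside Republic (rolling into the next day, 29 September 2024).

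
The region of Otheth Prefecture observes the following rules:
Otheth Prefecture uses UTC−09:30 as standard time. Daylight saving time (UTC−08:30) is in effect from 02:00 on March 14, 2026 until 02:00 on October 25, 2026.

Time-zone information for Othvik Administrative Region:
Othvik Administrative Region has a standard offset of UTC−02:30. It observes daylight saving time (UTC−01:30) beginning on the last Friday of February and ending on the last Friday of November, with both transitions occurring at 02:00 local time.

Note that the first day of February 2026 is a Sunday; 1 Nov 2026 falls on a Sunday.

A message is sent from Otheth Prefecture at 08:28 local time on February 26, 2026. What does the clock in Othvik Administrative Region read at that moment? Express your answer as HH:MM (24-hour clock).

February 26, 2026 is outside the daylight-saving period (14 March – 25 October), so Otheth Prefecture is on standard time, UTC−09:30.
08:28 Otheth Prefecture + 9h30m = 17:58 UTC.
1 February 2026 is a Sunday, so Fridays fall on 6, 13, 20, 27; the last is February 27.
1 November 2026 is a Sunday, so Fridays fall on 6, 13, 20, 27; the last is November 27.
At the standard offset (UTC−02:30), 17:58 UTC − 2h30m = 15:28 Othvik Administrative Region standard time.
The standard-time date in Othvik Administrative Region, February 26, 2026, is outside the daylight-saving period (27 February – 27 November), so Othvik Administrative Region is on standard time, UTC−02:30.
17:58 UTC − 2h30m = 15:28 Othvik Administrative Region.

15:28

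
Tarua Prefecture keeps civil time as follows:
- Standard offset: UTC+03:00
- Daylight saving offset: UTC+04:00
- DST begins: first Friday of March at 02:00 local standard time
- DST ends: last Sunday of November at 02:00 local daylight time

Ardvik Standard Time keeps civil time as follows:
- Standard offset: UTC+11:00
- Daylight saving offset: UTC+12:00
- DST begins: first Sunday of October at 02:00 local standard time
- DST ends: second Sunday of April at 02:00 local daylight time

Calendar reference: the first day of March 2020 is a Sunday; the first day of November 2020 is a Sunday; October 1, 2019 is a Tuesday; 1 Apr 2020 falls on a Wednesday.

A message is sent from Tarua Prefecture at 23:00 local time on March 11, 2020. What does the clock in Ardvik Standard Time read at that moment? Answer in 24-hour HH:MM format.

1 March 2020 is a Sunday, so the first Friday is March 6.
1 November 2020 is a Sunday, so Sundays fall on 1, 8, 15, 22, 29; the last is November 29.
March 11, 2020 falls between 6 March and 29 November, so daylight saving is in effect and Tarua Prefecture is at UTC+04:00.
23:00 Tarua Prefecture − 4h = 19:00 UTC.
1 October 2019 is a Tuesday, so the first Sunday is October 6.
1 April 2020 is a Wednesday, so the first Sunday is April 5 and the second is April 12.
At the standard offset (UTC+11:00), 19:00 UTC + 11h = 06:00 Ardvik Standard Time standard time (rolling into the next day, 12 March 2020).
The standard-time date in Ardvik Standard Time, March 12, 2020, falls between 6 October 2019 and 12 April 2020, so daylight saving is in effect and Ardvik Standard Time is at UTC+12:00.
19:00 UTC + 12h = 07:00 Ardvik Standard Time (rolling into the next day, 12 March 2020).

07:00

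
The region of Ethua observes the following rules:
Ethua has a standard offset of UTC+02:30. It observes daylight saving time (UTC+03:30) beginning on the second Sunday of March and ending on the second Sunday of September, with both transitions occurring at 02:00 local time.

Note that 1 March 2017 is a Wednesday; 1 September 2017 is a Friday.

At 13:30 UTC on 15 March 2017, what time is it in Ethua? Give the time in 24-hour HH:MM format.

17:00

1 March 2017 is a Wednesday, so the first Sunday is March 5 and the second is March 12.
1 September 2017 is a Friday, so the first Sunday is September 3 and the second is September 10.
At the standard offset (UTC+02:30), 13:30 UTC + 2h30m = 16:00 Ethua standard time.
The standard-time date in Ethua, 15 March 2017, lies within the daylight-saving period (12 March – 10 September), so Ethua is on daylight time, UTC+03:30.
13:30 UTC + 3h30m = 17:00 local.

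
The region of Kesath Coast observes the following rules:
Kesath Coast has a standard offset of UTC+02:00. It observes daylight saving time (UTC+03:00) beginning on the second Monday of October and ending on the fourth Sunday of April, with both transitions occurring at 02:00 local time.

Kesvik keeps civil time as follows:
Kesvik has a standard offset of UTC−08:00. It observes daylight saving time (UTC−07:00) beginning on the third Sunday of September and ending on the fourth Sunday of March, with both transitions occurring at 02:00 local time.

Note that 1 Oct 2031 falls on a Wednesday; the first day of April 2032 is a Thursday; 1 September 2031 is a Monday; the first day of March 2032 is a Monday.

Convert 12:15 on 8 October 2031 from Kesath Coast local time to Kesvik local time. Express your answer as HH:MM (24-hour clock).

1 October 2031 is a Wednesday, so the first Monday is October 6 and the second is October 13.
1 April 2032 is a Thursday, so the first Sunday is April 4 and the fourth is April 25.
8 October 2031 is outside the daylight-saving period (13 October 2031 – 25 April 2032), so Kesath Coast is on standard time, UTC+02:00.
12:15 Kesath Coast − 2h = 10:15 UTC.
1 September 2031 is a Monday, so the first Sunday is September 7 and the third is September 21.
1 March 2032 is a Monday, so the first Sunday is March 7 and the fourth is March 28.
At the standard offset (UTC−08:00), 10:15 UTC − 8h = 02:15 Kesvik standard time.
The standard-time date in Kesvik, 8 October 2031, lies within the daylight-saving period (21 September 2031 – 28 March 2032), so Kesvik is on daylight time, UTC−07:00.
10:15 UTC − 7h = 03:15 Kesvik.

03:15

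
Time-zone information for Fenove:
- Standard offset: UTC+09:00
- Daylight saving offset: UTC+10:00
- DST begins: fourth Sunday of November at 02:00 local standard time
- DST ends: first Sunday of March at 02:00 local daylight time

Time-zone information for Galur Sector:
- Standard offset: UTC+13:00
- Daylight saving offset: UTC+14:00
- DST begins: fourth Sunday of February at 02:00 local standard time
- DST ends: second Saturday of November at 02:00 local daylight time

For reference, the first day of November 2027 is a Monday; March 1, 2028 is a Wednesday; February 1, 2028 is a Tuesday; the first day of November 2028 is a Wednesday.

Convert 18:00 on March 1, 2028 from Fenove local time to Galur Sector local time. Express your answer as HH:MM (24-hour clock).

1 November 2027 is a Monday, so the first Sunday is November 7 and the fourth is November 28.
1 March 2028 is a Wednesday, so the first Sunday is March 5.
Daylight saving runs 28 November 2027 – 5 March 2028; March 1, 2028 is inside that window, so Fenove is at UTC+10:00.
18:00 Fenove − 10h = 08:00 UTC.
1 February 2028 is a Tuesday, so the first Sunday is February 6 and the fourth is February 27.
1 November 2028 is a Wednesday, so the first Saturday is November 4 and the second is November 11.
At the standard offset (UTC+13:00), 08:00 UTC + 13h = 21:00 Galur Sector standard time.
Daylight saving runs 27 February – 11 November; the standard-time date in Galur Sector, March 1, 2028, is inside that window, so Galur Sector is at UTC+14:00.
08:00 UTC + 14h = 22:00 Galur Sector.

22:00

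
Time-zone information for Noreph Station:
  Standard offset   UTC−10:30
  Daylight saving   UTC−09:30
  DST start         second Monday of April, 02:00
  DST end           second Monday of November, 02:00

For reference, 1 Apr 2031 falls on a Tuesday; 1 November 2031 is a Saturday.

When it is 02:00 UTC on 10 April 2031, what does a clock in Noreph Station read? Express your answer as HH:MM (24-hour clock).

1 April 2031 is a Tuesday, so the first Monday is April 7 and the second is April 14.
1 November 2031 is a Saturday, so the first Monday is November 3 and the second is November 10.
At the standard offset (UTC−10:30), 02:00 UTC − 10h30m = 15:30 Noreph Station standard time (rolling into the previous day, 9 April 2031).
The standard-time date in Noreph Station, 9 April 2031, does not fall between 14 April and 10 November, so daylight saving is not in effect and Noreph Station is at UTC−10:30.
02:00 UTC − 10h30m = 15:30 local (rolling into the previous day, 9 April 2031).

15:30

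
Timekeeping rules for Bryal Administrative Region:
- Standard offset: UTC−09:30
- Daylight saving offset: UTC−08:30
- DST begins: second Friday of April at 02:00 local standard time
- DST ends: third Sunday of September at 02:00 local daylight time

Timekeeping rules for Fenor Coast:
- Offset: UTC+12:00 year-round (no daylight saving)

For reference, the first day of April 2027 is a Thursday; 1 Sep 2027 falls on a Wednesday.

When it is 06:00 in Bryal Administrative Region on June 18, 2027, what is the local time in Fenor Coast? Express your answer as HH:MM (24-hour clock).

02:30

1 April 2027 is a Thursday, so the first Friday is April 2 and the second is April 9.
1 September 2027 is a Wednesday, so the first Sunday is September 5 and the third is September 19.
June 18, 2027 lies within the daylight-saving period (9 April – 19 September), so Bryal Administrative Region is on daylight time, UTC−08:30.
06:00 Bryal Administrative Region + 8h30m = 14:30 UTC.
Fenor Coast stays on UTC+12:00 all year.
14:30 UTC + 12h = 02:30 Fenor Coast (rolling into the next day, 19 June 2027).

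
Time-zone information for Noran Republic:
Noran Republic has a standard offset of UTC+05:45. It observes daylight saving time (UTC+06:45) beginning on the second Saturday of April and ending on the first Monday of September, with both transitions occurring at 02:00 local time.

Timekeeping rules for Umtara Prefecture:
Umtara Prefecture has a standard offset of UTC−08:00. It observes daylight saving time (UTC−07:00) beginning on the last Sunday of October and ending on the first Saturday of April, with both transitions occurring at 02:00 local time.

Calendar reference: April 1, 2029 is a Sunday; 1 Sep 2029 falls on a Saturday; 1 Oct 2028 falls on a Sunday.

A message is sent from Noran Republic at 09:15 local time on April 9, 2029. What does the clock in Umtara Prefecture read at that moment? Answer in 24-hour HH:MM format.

1 April 2029 is a Sunday, so the first Saturday is April 7 and the second is April 14.
1 September 2029 is a Saturday, so the first Monday is September 3.
April 9, 2029 is outside the daylight-saving period (14 April – 3 September), so Noran Republic is on standard time, UTC+05:45.
09:15 Noran Republic − 5h45m = 03:30 UTC.
1 October 2028 is a Sunday, so Sundays fall on 1, 8, 15, 22, 29; the last is October 29.
1 April 2029 is a Sunday, so the first Saturday is April 7.
At the standard offset (UTC−08:00), 03:30 UTC − 8h = 19:30 Umtara Prefecture standard time (rolling into the previous day, 8 April 2029).
The standard-time date in Umtara Prefecture, April 8, 2029, is outside the daylight-saving period (29 October 2028 – 7 April 2029), so Umtara Prefecture is on standard time, UTC−08:00.
03:30 UTC − 8h = 19:30 Umtara Prefecture (rolling into the previous day, 8 April 2029).

19:30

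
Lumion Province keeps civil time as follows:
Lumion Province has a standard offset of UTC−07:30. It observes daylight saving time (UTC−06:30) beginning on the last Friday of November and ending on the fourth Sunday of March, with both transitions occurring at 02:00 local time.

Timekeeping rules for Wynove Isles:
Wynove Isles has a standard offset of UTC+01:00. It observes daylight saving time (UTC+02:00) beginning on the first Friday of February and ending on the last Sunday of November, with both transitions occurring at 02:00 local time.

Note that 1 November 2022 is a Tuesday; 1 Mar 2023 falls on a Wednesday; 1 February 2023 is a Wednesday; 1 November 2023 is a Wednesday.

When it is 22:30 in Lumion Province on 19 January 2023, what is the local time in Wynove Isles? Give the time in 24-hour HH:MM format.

06:00

1 November 2022 is a Tuesday, so Fridays fall on 4, 11, 18, 25; the last is November 25.
1 March 2023 is a Wednesday, so the first Sunday is March 5 and the fourth is March 26.
19 January 2023 falls between 25 November 2022 and 26 March 2023, so daylight saving is in effect and Lumion Province is at UTC−06:30.
22:30 Lumion Province + 6h30m = 05:00 UTC (rolling into the next day, 20 January 2023).
1 February 2023 is a Wednesday, so the first Friday is February 3.
1 November 2023 is a Wednesday, so Sundays fall on 5, 12, 19, 26; the last is November 26.
At the standard offset (UTC+01:00), 05:00 UTC + 1h = 06:00 Wynove Isles standard time.
The standard-time date in Wynove Isles, 20 January 2023, does not fall between 3 February and 26 November, so daylight saving is not in effect and Wynove Isles is at UTC+01:00.
05:00 UTC + 1h = 06:00 Wynove Isles.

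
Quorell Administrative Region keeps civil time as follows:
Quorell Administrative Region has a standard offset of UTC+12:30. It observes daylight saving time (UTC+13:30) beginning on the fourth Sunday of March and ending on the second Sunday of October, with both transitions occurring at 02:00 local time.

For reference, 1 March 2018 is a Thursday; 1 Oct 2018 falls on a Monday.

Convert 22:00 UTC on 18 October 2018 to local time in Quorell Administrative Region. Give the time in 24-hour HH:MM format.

10:30

1 March 2018 is a Thursday, so the first Sunday is March 4 and the fourth is March 25.
1 October 2018 is a Monday, so the first Sunday is October 7 and the second is October 14.
At the standard offset (UTC+12:30), 22:00 UTC + 12h30m = 10:30 Quorell Administrative Region standard time (rolling into the next day, 19 October 2018).
The standard-time date in Quorell Administrative Region, 19 October 2018, does not fall between 25 March and 14 October, so daylight saving is not in effect and Quorell Administrative Region is at UTC+12:30.
22:00 UTC + 12h30m = 10:30 local (rolling into the next day, 19 October 2018).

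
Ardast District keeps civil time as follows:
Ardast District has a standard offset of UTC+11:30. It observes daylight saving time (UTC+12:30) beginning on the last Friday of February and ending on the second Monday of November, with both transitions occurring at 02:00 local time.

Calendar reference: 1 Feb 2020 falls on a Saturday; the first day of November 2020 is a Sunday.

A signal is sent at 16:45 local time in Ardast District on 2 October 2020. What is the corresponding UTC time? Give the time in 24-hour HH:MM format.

1 February 2020 is a Saturday, so Fridays fall on 7, 14, 21, 28; the last is February 28.
1 November 2020 is a Sunday, so the first Monday is November 2 and the second is November 9.
2 October 2020 lies within the daylight-saving period (28 February – 9 November), so Ardast District is on daylight time, UTC+12:30.
16:45 local − 12h30m = 04:15 UTC.

04:15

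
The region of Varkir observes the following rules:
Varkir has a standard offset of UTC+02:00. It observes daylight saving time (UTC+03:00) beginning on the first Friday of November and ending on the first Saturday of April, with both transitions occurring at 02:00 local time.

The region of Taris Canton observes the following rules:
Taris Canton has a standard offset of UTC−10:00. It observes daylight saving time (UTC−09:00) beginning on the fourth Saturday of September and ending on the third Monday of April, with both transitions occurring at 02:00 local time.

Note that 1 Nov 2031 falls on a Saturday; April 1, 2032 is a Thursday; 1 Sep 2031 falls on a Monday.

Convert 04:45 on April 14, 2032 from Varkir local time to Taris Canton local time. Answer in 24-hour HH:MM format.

17:45

1 November 2031 is a Saturday, so the first Friday is November 7.
1 April 2032 is a Thursday, so the first Saturday is April 3.
April 14, 2032 does not fall between 7 November 2031 and 3 April 2032, so daylight saving is not in effect and Varkir is at UTC+02:00.
04:45 Varkir − 2h = 02:45 UTC.
1 September 2031 is a Monday, so the first Saturday is September 6 and the fourth is September 27.
1 April 2032 is a Thursday, so the first Monday is April 5 and the third is April 19.
At the standard offset (UTC−10:00), 02:45 UTC − 10h = 16:45 Taris Canton standard time (rolling into the previous day, 13 April 2032).
Daylight saving runs 27 September 2031 – 19 April 2032; the standard-time date in Taris Canton, April 13, 2032, is inside that window, so Taris Canton is at UTC−09:00.
02:45 UTC − 9h = 17:45 Taris Canton (rolling into the previous day, 13 April 2032).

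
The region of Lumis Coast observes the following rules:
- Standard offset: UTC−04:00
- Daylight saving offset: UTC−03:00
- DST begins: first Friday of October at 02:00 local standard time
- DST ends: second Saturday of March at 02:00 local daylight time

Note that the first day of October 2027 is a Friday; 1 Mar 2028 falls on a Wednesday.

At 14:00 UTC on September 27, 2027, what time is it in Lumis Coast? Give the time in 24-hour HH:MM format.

1 October 2027 is a Friday, so the first Friday is October 1.
1 March 2028 is a Wednesday, so the first Saturday is March 4 and the second is March 11.
At the standard offset (UTC−04:00), 14:00 UTC − 4h = 10:00 Lumis Coast standard time.
The standard-time date in Lumis Coast, September 27, 2027, is outside the daylight-saving period (1 October 2027 – 11 March 2028), so Lumis Coast is on standard time, UTC−04:00.
14:00 UTC − 4h = 10:00 local.

10:00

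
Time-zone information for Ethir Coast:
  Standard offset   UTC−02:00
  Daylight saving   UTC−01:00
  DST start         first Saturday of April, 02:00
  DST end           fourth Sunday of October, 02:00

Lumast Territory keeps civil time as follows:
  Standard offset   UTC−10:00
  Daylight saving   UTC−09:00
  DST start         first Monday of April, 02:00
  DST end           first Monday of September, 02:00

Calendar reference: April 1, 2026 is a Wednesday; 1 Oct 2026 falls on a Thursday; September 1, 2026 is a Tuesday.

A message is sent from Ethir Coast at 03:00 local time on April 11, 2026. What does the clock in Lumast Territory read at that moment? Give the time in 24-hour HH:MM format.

1 April 2026 is a Wednesday, so the first Saturday is April 4.
1 October 2026 is a Thursday, so the first Sunday is October 4 and the fourth is October 25.
Daylight saving runs 4 April – 25 October; April 11, 2026 is inside that window, so Ethir Coast is at UTC−01:00.
03:00 Ethir Coast + 1h = 04:00 UTC.
1 April 2026 is a Wednesday, so the first Monday is April 6.
1 September 2026 is a Tuesday, so the first Monday is September 7.
At the standard offset (UTC−10:00), 04:00 UTC − 10h = 18:00 Lumast Territory standard time (rolling into the previous day, 10 April 2026).
Daylight saving runs 6 April – 7 September; the standard-time date in Lumast Territory, April 10, 2026, is inside that window, so Lumast Territory is at UTC−09:00.
04:00 UTC − 9h = 19:00 Lumast Territory (rolling into the previous day, 10 April 2026).

19:00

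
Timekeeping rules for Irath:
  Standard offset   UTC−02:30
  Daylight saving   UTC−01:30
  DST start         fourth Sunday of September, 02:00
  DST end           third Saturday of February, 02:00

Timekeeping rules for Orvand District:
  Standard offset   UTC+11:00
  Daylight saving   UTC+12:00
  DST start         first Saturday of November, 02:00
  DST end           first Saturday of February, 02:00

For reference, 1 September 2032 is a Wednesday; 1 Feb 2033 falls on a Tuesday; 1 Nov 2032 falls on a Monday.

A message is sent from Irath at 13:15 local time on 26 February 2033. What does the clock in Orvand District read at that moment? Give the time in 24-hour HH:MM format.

1 September 2032 is a Wednesday, so the first Sunday is September 5 and the fourth is September 26.
1 February 2033 is a Tuesday, so the first Saturday is February 5 and the third is February 19.
26 February 2033 does not fall between 26 September 2032 and 19 February 2033, so daylight saving is not in effect and Irath is at UTC−02:30.
13:15 Irath + 2h30m = 15:45 UTC.
1 November 2032 is a Monday, so the first Saturday is November 6.
1 February 2033 is a Tuesday, so the first Saturday is February 5.
At the standard offset (UTC+11:00), 15:45 UTC + 11h = 02:45 Orvand District standard time (rolling into the next day, 27 February 2033).
Daylight saving runs 6 November 2032 – 5 February 2033; the standard-time date in Orvand District, 27 February 2033, is outside that window, so Orvand District is on standard time at UTC+11:00.
15:45 UTC + 11h = 02:45 Orvand District (rolling into the next day, 27 February 2033).

02:45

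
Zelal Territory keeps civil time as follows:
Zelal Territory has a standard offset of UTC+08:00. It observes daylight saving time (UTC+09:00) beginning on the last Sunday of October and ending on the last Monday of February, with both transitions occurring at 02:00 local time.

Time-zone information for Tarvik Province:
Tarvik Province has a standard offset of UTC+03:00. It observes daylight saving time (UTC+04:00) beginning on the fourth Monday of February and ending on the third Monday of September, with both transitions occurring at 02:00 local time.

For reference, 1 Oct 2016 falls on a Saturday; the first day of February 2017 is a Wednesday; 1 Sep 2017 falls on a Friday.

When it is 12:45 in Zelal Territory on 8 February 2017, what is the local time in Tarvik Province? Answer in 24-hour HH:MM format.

1 October 2016 is a Saturday, so Sundays fall on 2, 9, 16, 23, 30; the last is October 30.
1 February 2017 is a Wednesday, so Mondays fall on 6, 13, 20, 27; the last is February 27.
8 February 2017 lies within the daylight-saving period (30 October 2016 – 27 February 2017), so Zelal Territory is on daylight time, UTC+09:00.
12:45 Zelal Territory − 9h = 03:45 UTC.
1 February 2017 is a Wednesday, so the first Monday is February 6 and the fourth is February 27.
1 September 2017 is a Friday, so the first Monday is September 4 and the third is September 18.
At the standard offset (UTC+03:00), 03:45 UTC + 3h = 06:45 Tarvik Province standard time.
The standard-time date in Tarvik Province, 8 February 2017, is outside the daylight-saving period (27 February – 18 September), so Tarvik Province is on standard time, UTC+03:00.
03:45 UTC + 3h = 06:45 Tarvik Province.

06:45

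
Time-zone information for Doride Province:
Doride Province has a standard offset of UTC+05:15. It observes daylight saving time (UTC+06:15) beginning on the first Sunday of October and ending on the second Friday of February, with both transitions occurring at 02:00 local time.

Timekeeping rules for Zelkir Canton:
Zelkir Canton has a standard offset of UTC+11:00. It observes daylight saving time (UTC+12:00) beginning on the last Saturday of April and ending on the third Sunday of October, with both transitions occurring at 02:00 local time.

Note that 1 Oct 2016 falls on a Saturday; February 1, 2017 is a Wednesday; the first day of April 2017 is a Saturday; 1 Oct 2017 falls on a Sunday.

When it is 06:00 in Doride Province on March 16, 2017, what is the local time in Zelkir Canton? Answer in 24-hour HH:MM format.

11:45

1 October 2016 is a Saturday, so the first Sunday is October 2.
1 February 2017 is a Wednesday, so the first Friday is February 3 and the second is February 10.
March 16, 2017 does not fall between 2 October 2016 and 10 February 2017, so daylight saving is not in effect and Doride Province is at UTC+05:15.
06:00 Doride Province − 5h15m = 00:45 UTC.
1 April 2017 is a Saturday, so Saturdays fall on 1, 8, 15, 22, 29; the last is April 29.
1 October 2017 is a Sunday, so the first Sunday is October 1 and the third is October 15.
At the standard offset (UTC+11:00), 00:45 UTC + 11h = 11:45 Zelkir Canton standard time.
The standard-time date in Zelkir Canton, March 16, 2017, does not fall between 29 April and 15 October, so daylight saving is not in effect and Zelkir Canton is at UTC+11:00.
00:45 UTC + 11h = 11:45 Zelkir Canton.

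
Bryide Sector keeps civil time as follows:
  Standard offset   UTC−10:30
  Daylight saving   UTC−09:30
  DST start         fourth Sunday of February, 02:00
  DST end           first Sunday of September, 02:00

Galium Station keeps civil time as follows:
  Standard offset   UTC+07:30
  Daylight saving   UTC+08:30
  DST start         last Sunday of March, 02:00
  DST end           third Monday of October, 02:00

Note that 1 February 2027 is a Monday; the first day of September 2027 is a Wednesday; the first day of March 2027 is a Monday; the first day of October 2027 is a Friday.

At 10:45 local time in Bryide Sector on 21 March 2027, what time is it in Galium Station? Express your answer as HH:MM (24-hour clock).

03:45

1 February 2027 is a Monday, so the first Sunday is February 7 and the fourth is February 28.
1 September 2027 is a Wednesday, so the first Sunday is September 5.
Daylight saving runs 28 February – 5 September; 21 March 2027 is inside that window, so Bryide Sector is at UTC−09:30.
10:45 Bryide Sector + 9h30m = 20:15 UTC.
1 March 2027 is a Monday, so Sundays fall on 7, 14, 21, 28; the last is March 28.
1 October 2027 is a Friday, so the first Monday is October 4 and the third is October 18.
At the standard offset (UTC+07:30), 20:15 UTC + 7h30m = 03:45 Galium Station standard time (rolling into the next day, 22 March 2027).
The standard-time date in Galium Station, 22 March 2027, is outside the daylight-saving period (28 March – 18 October), so Galium Station is on standard time, UTC+07:30.
20:15 UTC + 7h30m = 03:45 Galium Station (rolling into the next day, 22 March 2027).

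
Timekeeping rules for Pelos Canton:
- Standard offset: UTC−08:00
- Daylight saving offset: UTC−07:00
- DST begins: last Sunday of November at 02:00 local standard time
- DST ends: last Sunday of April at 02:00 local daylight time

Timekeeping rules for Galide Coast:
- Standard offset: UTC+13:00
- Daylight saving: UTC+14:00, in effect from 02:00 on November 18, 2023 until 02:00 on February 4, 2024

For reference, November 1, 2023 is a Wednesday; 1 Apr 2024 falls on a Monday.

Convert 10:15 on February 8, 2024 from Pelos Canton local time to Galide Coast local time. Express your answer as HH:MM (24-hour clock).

06:15

1 November 2023 is a Wednesday, so Sundays fall on 5, 12, 19, 26; the last is November 26.
1 April 2024 is a Monday, so Sundays fall on 7, 14, 21, 28; the last is April 28.
Daylight saving runs 26 November 2023 – 28 April 2024; February 8, 2024 is inside that window, so Pelos Canton is at UTC−07:00.
10:15 Pelos Canton + 7h = 17:15 UTC.
At the standard offset (UTC+13:00), 17:15 UTC + 13h = 06:15 Galide Coast standard time (rolling into the next day, 9 February 2024).
The standard-time date in Galide Coast, February 9, 2024, is outside the daylight-saving period (18 November 2023 – 4 February 2024), so Galide Coast is on standard time, UTC+13:00.
17:15 UTC + 13h = 06:15 Galide Coast (rolling into the next day, 9 February 2024).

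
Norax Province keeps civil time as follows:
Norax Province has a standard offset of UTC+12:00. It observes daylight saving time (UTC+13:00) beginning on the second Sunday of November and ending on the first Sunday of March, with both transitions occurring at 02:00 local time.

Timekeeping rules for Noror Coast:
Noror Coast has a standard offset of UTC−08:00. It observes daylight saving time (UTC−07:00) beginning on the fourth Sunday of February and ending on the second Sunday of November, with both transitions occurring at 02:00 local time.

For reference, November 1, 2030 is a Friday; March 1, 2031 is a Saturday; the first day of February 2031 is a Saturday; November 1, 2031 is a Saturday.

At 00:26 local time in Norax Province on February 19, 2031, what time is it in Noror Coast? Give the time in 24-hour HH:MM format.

1 November 2030 is a Friday, so the first Sunday is November 3 and the second is November 10.
1 March 2031 is a Saturday, so the first Sunday is March 2.
February 19, 2031 lies within the daylight-saving period (10 November 2030 – 2 March 2031), so Norax Province is on daylight time, UTC+13:00.
00:26 Norax Province − 13h = 11:26 UTC (rolling into the previous day, 18 February 2031).
1 February 2031 is a Saturday, so the first Sunday is February 2 and the fourth is February 23.
1 November 2031 is a Saturday, so the first Sunday is November 2 and the second is November 9.
At the standard offset (UTC−08:00), 11:26 UTC − 8h = 03:26 Noror Coast standard time.
Daylight saving runs 23 February – 9 November; the standard-time date in Noror Coast, February 18, 2031, is outside that window, so Noror Coast is on standard time at UTC−08:00.
11:26 UTC − 8h = 03:26 Noror Coast.

03:26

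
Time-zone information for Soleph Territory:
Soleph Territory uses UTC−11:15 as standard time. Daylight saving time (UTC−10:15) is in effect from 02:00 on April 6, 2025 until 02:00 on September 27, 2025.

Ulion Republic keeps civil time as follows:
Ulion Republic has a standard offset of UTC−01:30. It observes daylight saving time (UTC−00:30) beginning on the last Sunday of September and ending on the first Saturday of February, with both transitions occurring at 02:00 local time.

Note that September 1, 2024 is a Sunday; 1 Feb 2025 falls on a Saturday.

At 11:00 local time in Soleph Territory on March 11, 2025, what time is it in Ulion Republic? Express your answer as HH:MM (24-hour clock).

March 11, 2025 does not fall between 6 April and 27 September, so daylight saving is not in effect and Soleph Territory is at UTC−11:15.
11:00 Soleph Territory + 11h15m = 22:15 UTC.
1 September 2024 is a Sunday, so Sundays fall on 1, 8, 15, 22, 29; the last is September 29.
1 February 2025 is a Saturday, so the first Saturday is February 1.
At the standard offset (UTC−01:30), 22:15 UTC − 1h30m = 20:45 Ulion Republic standard time.
Daylight saving runs 29 September 2024 – 1 February 2025; the standard-time date in Ulion Republic, March 11, 2025, is outside that window, so Ulion Republic is on standard time at UTC−01:30.
22:15 UTC − 1h30m = 20:45 Ulion Republic.

20:45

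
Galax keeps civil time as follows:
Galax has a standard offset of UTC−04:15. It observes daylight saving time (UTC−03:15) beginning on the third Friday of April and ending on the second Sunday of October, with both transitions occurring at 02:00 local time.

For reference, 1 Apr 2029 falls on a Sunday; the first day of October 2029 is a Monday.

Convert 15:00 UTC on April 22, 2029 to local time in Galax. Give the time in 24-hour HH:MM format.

1 April 2029 is a Sunday, so the first Friday is April 6 and the third is April 20.
1 October 2029 is a Monday, so the first Sunday is October 7 and the second is October 14.
At the standard offset (UTC−04:15), 15:00 UTC − 4h15m = 10:45 Galax standard time.
Daylight saving runs 20 April – 14 October; the standard-time date in Galax, April 22, 2029, is inside that window, so Galax is at UTC−03:15.
15:00 UTC − 3h15m = 11:45 local.

11:45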